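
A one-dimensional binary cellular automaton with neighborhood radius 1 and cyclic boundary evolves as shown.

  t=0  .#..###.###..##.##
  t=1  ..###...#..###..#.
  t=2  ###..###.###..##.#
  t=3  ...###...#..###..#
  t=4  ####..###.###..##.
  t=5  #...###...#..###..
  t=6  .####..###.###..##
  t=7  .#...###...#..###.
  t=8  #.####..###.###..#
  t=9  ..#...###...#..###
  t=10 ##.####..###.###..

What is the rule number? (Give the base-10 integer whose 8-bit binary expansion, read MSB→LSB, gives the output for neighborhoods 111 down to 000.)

27

  nb ###: next=.  (t=0,i=5, bit7=0)
  nb ##.: next=.  (t=0,i=6, bit6=0)
  nb #.#: next=.  (t=0,i=0, bit5=0)
  nb #..: next=#  (t=0,i=2, bit4=1)
  nb .##: next=#  (t=0,i=4, bit3=1)
  nb .#.: next=.  (t=0,i=1, bit2=0)
  nb ..#: next=#  (t=0,i=3, bit1=1)
  nb ...: next=#  (t=1,i=0, bit0=1)
  bits 00011011 = 27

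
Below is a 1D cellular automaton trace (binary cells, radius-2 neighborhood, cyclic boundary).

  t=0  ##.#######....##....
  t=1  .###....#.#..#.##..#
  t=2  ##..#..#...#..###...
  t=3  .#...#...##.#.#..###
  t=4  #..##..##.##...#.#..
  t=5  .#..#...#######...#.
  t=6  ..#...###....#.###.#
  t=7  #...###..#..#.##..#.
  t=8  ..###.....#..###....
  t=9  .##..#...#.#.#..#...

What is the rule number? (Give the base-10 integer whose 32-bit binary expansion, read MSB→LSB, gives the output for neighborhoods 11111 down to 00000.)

1304574604

  #####|.  b31=0 t=0,i=5
  ####.|#  b30=1 t=0,i=8
  ###.#|.  b29=0 t=3,i=19
  ###..|.  b28=0 t=0,i=9
  ##.##|#  b27=1 t=0,i=2
  ##.#.|#  b26=1 t=3,i=0
  ##..#|.  b25=0 t=1,i=17
  ##...|#  b24=1 t=0,i=10
  #.###|#  b23=1 t=0,i=3
  #.##.|#  b22=1 t=1,i=15
  #.#.#|.  b21=0 t=3,i=12
  #.#..|.  b20=0 t=1,i=10
  #..##|.  b19=0 t=2,i=13
  #..#.|.  b18=0 t=1,i=12
  #...#|#  b17=1 t=2,i=9
  #....|.  b16=0 t=0,i=11
  .####|.  b15=0 t=0,i=4
  .###.|.  b14=0 t=1,i=2
  .##.#|#  b13=1 t=0,i=1
  .##..|#  b12=1 t=0,i=15
  .#.##|#  b11=1 t=1,i=0
  .#.#.|.  b10=0 t=1,i=9
  .#..#|#  b9=1 t=1,i=11
  .#...|.  b8=0 t=2,i=8
  ..###|#  b7=1 t=2,i=14
  ..##.|.  b6=0 t=0,i=0
  ..#.#|.  b5=0 t=1,i=8
  ..#..|.  b4=0 t=2,i=4
  ...##|#  b3=1 t=0,i=13
  ...#.|#  b2=1 t=1,i=7
  ....#|.  b1=0 t=0,i=12
  .....|.  b0=0 t=8,i=7
  bits 01001101110000100011101010001100 = 1304574604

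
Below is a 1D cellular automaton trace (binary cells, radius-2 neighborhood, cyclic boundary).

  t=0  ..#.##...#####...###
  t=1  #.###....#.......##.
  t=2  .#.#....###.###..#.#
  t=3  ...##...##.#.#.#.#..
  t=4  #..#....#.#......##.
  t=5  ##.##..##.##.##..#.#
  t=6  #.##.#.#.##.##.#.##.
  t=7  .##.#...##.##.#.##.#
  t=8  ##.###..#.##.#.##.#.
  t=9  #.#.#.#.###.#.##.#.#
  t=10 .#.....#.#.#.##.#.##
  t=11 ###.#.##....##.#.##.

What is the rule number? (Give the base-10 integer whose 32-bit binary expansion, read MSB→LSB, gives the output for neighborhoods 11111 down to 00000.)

  [31] ##### => .  t=0,i=11
  [30] ####. => .  t=0,i=12
  [29] ###.# => .  t=2,i=10
  [28] ###.. => .  t=0,i=13
  [27] ##.## => #  t=2,i=11
  [26] ##.#. => #  t=1,i=19
  [25] ##..# => #  t=0,i=0
  [24] ##... => .  t=0,i=6
  [23] #.### => .  t=1,i=2
  [22] #.##. => #  t=0,i=4
  [21] #.#.# => .  t=1,i=0
  [20] #.#.. => #  t=2,i=3
  [19] #..## => .  t=5,i=6
  [18] #..#. => .  t=0,i=1
  [17] #...# => .  t=0,i=7
  [16] #.... => .  t=1,i=6
  [15] .#### => .  t=0,i=10
  [14] .###. => #  t=0,i=18
  [13] .##.# => .  t=1,i=18
  [12] .##.. => .  t=0,i=5
  [11] .#.## => #  t=0,i=3
  [10] .#.#. => .  t=2,i=0
  [9] .#..# => #  t=4,i=1
  [8] .#... => #  t=1,i=10
  [7] ..### => #  t=0,i=9
  [6] ..##. => #  t=1,i=17
  [5] ..#.# => #  t=0,i=2
  [4] ..#.. => #  t=1,i=9
  [3] ...## => .  t=0,i=8
  [2] ...#. => #  t=1,i=8
  [1] ....# => .  t=1,i=7
  [0] ..... => #  t=1,i=12
  bits 00001110010100000100101111110101 = 240143349

240143349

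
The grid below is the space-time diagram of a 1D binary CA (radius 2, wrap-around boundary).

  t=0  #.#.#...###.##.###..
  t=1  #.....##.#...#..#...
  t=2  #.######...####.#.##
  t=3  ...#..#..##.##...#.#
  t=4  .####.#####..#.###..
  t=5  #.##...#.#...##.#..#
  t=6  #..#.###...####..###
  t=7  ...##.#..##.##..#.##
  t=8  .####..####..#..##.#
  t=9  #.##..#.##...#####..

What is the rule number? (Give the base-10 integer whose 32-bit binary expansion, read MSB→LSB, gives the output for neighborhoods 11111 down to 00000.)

  nb #####: next=.  (t=2,i=4, bit31=0)
  nb ####.: next=#  (t=2,i=6, bit30=1)
  nb ###.#: next=.  (t=0,i=10, bit29=0)
  nb ###..: next=.  (t=0,i=17, bit28=0)
  nb ##.##: next=.  (t=0,i=11, bit27=0)
  nb ##.#.: next=.  (t=1,i=8, bit26=0)
  nb ##..#: next=.  (t=0,i=18, bit25=0)
  nb ##...: next=.  (t=2,i=8, bit24=0)
  nb #.###: next=.  (t=0,i=15, bit23=0)
  nb #.##.: next=.  (t=0,i=12, bit22=0)
  nb #.#.#: next=.  (t=0,i=2, bit21=0)
  nb #.#..: next=.  (t=0,i=4, bit20=0)
  nb #..##: next=#  (t=3,i=8, bit19=1)
  nb #..#.: next=.  (t=0,i=19, bit18=0)
  nb #...#: next=#  (t=0,i=6, bit17=1)
  nb #....: next=#  (t=1,i=2, bit16=1)
  nb .####: next=#  (t=2,i=3, bit15=1)
  nb .###.: next=#  (t=0,i=9, bit14=1)
  nb .##.#: next=#  (t=0,i=13, bit13=1)
  nb .##..: next=#  (t=3,i=13, bit12=1)
  nb .#.##: next=#  (t=2,i=17, bit11=1)
  nb .#.#.: next=.  (t=0,i=1, bit10=0)
  nb .#..#: next=#  (t=1,i=14, bit9=1)
  nb .#...: next=.  (t=0,i=5, bit8=0)
  nb ..###: next=.  (t=0,i=8, bit7=0)
  nb ..##.: next=#  (t=1,i=6, bit6=1)
  nb ..#.#: next=#  (t=0,i=0, bit5=1)
  nb ..#..: next=#  (t=1,i=0, bit4=1)
  nb ...##: next=#  (t=0,i=7, bit3=1)
  nb ...#.: next=#  (t=1,i=12, bit2=1)
  nb ....#: next=#  (t=1,i=4, bit1=1)
  nb .....: next=#  (t=1,i=3, bit0=1)
  bits 01000000000010111111101001111111 = 1074526847

1074526847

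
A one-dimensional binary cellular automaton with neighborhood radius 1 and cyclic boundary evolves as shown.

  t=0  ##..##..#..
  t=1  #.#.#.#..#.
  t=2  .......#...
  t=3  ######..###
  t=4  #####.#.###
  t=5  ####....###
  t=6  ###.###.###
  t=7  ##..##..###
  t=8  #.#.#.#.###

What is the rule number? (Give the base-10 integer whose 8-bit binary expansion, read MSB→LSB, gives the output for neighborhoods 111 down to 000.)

  nb ###: next=#  (t=3,i=0, bit7=1)
  nb ##.: next=.  (t=0,i=1, bit6=0)
  nb #.#: next=.  (t=1,i=1, bit5=0)
  nb #..: next=#  (t=0,i=2, bit4=1)
  nb .##: next=#  (t=0,i=0, bit3=1)
  nb .#.: next=.  (t=0,i=8, bit2=0)
  nb ..#: next=.  (t=0,i=3, bit1=0)
  nb ...: next=#  (t=2,i=0, bit0=1)
  bits 10011001 = 153

153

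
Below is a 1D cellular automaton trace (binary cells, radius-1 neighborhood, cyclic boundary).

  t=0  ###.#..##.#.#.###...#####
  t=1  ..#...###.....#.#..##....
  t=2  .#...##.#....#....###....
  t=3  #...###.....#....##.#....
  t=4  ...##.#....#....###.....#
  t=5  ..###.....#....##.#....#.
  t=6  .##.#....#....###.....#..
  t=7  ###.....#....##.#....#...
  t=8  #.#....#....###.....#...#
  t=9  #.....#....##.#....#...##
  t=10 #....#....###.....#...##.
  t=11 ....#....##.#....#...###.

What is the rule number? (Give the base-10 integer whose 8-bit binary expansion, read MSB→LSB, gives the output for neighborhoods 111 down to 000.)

  [7] ### => .  t=0,i=0
  [6] ##. => #  t=0,i=2
  [5] #.# => .  t=0,i=3
  [4] #.. => .  t=0,i=5
  [3] .## => #  t=0,i=7
  [2] .#. => .  t=0,i=4
  [1] ..# => #  t=0,i=6
  [0] ... => .  t=0,i=18
  bits 01001010 = 74

74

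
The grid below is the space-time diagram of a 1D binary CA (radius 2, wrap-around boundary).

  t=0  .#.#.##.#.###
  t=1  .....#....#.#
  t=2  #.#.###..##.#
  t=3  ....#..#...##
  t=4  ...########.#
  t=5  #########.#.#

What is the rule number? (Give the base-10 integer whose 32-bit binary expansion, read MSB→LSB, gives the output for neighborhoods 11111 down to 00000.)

  nb #####: next=#  (t=4,i=5, bit31=1)
  nb ####.: next=.  (t=4,i=9, bit30=0)
  nb ###.#: next=#  (t=0,i=12, bit29=1)
  nb ###..: next=.  (t=2,i=6, bit28=0)
  nb ##.##: next=#  (t=2,i=11, bit27=1)
  nb ##.#.: next=.  (t=0,i=0, bit26=0)
  nb ##..#: next=#  (t=2,i=7, bit25=1)
  nb ##...: next=.  (t=3,i=0, bit24=0)
  nb #.###: next=#  (t=0,i=10, bit23=1)
  nb #.##.: next=#  (t=0,i=5, bit22=1)
  nb #.#.#: next=.  (t=0,i=1, bit21=0)
  nb #.#..: next=#  (t=1,i=12, bit20=1)
  nb #..##: next=.  (t=2,i=8, bit19=0)
  nb #..#.: next=#  (t=3,i=6, bit18=1)
  nb #...#: next=#  (t=3,i=9, bit17=1)
  nb #....: next=.  (t=1,i=1, bit16=0)
  nb .####: next=#  (t=4,i=4, bit15=1)
  nb .###.: next=.  (t=0,i=11, bit14=0)
  nb .##.#: next=.  (t=0,i=6, bit13=0)
  nb .##..: next=#  (t=3,i=12, bit12=1)
  nb .#.##: next=.  (t=0,i=4, bit11=0)
  nb .#.#.: next=.  (t=0,i=2, bit10=0)
  nb .#..#: next=#  (t=3,i=5, bit9=1)
  nb .#...: next=#  (t=1,i=0, bit8=1)
  nb ..###: next=#  (t=4,i=3, bit7=1)
  nb ..##.: next=.  (t=2,i=9, bit6=0)
  nb ..#.#: next=#  (t=1,i=10, bit5=1)
  nb ..#..: next=#  (t=1,i=5, bit4=1)
  nb ...##: next=#  (t=3,i=10, bit3=1)
  nb ...#.: next=#  (t=1,i=4, bit2=1)
  nb ....#: next=.  (t=1,i=3, bit1=0)
  nb .....: next=#  (t=1,i=2, bit0=1)
  bits 10101010110101101001001110111101 = 2866189245

2866189245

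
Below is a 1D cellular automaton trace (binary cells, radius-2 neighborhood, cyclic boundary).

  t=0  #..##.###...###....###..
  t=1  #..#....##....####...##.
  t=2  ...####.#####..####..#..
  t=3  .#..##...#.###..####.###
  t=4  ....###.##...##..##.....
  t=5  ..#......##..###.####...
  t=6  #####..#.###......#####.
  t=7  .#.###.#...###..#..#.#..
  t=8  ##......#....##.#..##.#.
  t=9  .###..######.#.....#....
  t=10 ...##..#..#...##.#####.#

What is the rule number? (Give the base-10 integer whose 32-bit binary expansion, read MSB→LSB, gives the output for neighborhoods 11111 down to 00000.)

  [31] ##### => .  t=2,i=10
  [30] ####. => #  t=1,i=16
  [29] ###.# => .  t=2,i=6
  [28] ###.. => #  t=0,i=8
  [27] ##.## => .  t=0,i=5
  [26] ##.#. => .  t=1,i=23
  [25] ##..# => #  t=0,i=22
  [24] ##... => #  t=0,i=9
  [23] #.### => .  t=0,i=6
  [22] #.##. => .  t=4,i=8
  [21] #.#.# => .  t=8,i=22
  [20] #.#.. => .  t=1,i=0
  [19] #..## => .  t=0,i=2
  [18] #..#. => .  t=0,i=23
  [17] #...# => .  t=0,i=10
  [16] #.... => #  t=0,i=16
  [15] .#### => #  t=1,i=15
  [14] .###. => .  t=0,i=7
  [13] .##.# => .  t=0,i=4
  [12] .##.. => #  t=1,i=9
  [11] .#.## => .  t=3,i=10
  [10] .#.#. => #  t=7,i=20
  [9] .#..# => .  t=0,i=1
  [8] .#... => #  t=1,i=4
  [7] ..### => .  t=0,i=12
  [6] ..##. => #  t=0,i=3
  [5] ..#.# => #  t=3,i=9
  [4] ..#.. => #  t=0,i=0
  [3] ...## => .  t=0,i=11
  [2] ...#. => #  t=3,i=8
  [1] ....# => #  t=0,i=17
  [0] ..... => .  t=2,i=0
  bits 01010011000000011001010101110110 = 1392612726

1392612726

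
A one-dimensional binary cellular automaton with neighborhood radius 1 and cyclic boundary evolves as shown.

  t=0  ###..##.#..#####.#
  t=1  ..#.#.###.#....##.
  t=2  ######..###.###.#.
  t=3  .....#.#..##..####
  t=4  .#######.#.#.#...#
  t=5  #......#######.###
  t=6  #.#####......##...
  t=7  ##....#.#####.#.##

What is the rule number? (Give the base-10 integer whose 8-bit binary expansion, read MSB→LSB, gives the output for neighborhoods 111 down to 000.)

103

  [7] ### => .  t=0,i=0
  [6] ##. => #  t=0,i=2
  [5] #.# => #  t=0,i=7
  [4] #.. => .  t=0,i=3
  [3] .## => .  t=0,i=5
  [2] .#. => #  t=0,i=8
  [1] ..# => #  t=0,i=4
  [0] ... => #  t=1,i=0
  bits 01100111 = 103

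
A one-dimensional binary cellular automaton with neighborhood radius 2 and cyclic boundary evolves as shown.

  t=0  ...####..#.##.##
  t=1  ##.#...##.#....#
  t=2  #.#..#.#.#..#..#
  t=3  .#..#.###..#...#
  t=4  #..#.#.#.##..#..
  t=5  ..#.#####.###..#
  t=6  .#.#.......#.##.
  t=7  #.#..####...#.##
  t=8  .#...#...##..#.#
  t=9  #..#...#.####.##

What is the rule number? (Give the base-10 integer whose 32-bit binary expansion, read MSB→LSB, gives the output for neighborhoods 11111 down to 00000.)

120020161

  ##### -> .   bit 31 = 0  t=5,i=6
  ####. -> .   bit 30 = 0  t=0,i=5
  ###.# -> .   bit 29 = 0  t=1,i=1
  ###.. -> .   bit 28 = 0  t=0,i=6
  ##.## -> .   bit 27 = 0  t=0,i=13
  ##.#. -> #   bit 26 = 1  t=1,i=2
  ##..# -> #   bit 25 = 1  t=0,i=7
  ##... -> #   bit 24 = 1  t=0,i=0
  #.### -> .   bit 23 = 0  t=3,i=6
  #.##. -> .   bit 22 = 0  t=0,i=11
  #.#.# -> #   bit 21 = 1  t=2,i=7
  #.#.. -> .   bit 20 = 0  t=1,i=3
  #..## -> .   bit 19 = 0  t=2,i=14
  #..#. -> #   bit 18 = 1  t=0,i=8
  #...# -> #   bit 17 = 1  t=0,i=1
  #.... -> #   bit 16 = 1  t=1,i=12
  .#### -> .   bit 15 = 0  t=0,i=4
  .###. -> #   bit 14 = 1  t=1,i=0
  .##.# -> .   bit 13 = 0  t=0,i=12
  .##.. -> #   bit 12 = 1  t=0,i=15
  .#.## -> #   bit 11 = 1  t=0,i=10
  .#.#. -> #   bit 10 = 1  t=2,i=6
  .#..# -> .   bit 9 = 0  t=2,i=3
  .#... -> .   bit 8 = 0  t=1,i=4
  ..### -> #   bit 7 = 1  t=0,i=3
  ..##. -> #   bit 6 = 1  t=1,i=7
  ..#.# -> .   bit 5 = 0  t=0,i=9
  ..#.. -> .   bit 4 = 0  t=2,i=12
  ...## -> .   bit 3 = 0  t=0,i=2
  ...#. -> .   bit 2 = 0  t=3,i=14
  ....# -> .   bit 1 = 0  t=1,i=13
  ..... -> #   bit 0 = 1  t=6,i=6
  bits 00000111001001110101110011000001 = 120020161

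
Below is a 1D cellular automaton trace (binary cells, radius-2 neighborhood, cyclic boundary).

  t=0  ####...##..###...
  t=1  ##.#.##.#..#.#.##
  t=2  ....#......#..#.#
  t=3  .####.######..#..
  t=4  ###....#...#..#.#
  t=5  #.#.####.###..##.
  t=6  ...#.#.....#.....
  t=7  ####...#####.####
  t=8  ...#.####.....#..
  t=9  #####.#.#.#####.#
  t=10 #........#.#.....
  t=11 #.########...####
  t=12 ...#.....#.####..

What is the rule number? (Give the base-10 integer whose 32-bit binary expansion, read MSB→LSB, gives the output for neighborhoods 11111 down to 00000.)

268671167

  [31] ##### => .  t=3,i=8
  [30] ####. => .  t=0,i=2
  [29] ###.# => .  t=1,i=1
  [28] ###.. => #  t=0,i=3
  [27] ##.## => .  t=3,i=5
  [26] ##.#. => .  t=1,i=2
  [25] ##..# => .  t=0,i=9
  [24] ##... => .  t=0,i=4
  [23] #.### => .  t=1,i=15
  [22] #.##. => .  t=1,i=5
  [21] #.#.# => .  t=1,i=3
  [20] #.#.. => .  t=1,i=8
  [19] #..## => .  t=0,i=10
  [18] #..#. => .  t=1,i=10
  [17] #...# => #  t=0,i=5
  [16] #.... => #  t=2,i=1
  [15] .#### => #  t=0,i=1
  [14] .###. => .  t=0,i=12
  [13] .##.# => .  t=1,i=6
  [12] .##.. => #  t=0,i=8
  [11] .#.## => #  t=1,i=4
  [10] .#.#. => .  t=1,i=12
  [9] .#..# => .  t=1,i=9
  [8] .#... => .  t=2,i=0
  [7] ..### => #  t=0,i=0
  [6] ..##. => .  t=0,i=7
  [5] ..#.# => #  t=1,i=11
  [4] ..#.. => #  t=2,i=4
  [3] ...## => #  t=0,i=6
  [2] ...#. => #  t=2,i=3
  [1] ....# => #  t=2,i=2
  [0] ..... => #  t=2,i=7
  bits 00010000000000111001100010111111 = 268671167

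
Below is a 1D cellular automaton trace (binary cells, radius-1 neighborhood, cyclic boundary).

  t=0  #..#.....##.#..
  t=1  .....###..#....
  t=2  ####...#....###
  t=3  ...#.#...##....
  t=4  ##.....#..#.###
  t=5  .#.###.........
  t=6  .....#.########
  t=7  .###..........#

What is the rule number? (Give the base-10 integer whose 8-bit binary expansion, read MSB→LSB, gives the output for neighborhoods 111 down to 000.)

65

  ###|.  b7=0 t=1,i=6
  ##.|#  b6=1 t=0,i=10
  #.#|.  b5=0 t=0,i=11
  #..|.  b4=0 t=0,i=1
  .##|.  b3=0 t=0,i=9
  .#.|.  b2=0 t=0,i=0
  ..#|.  b1=0 t=0,i=2
  ...|#  b0=1 t=0,i=5
  bits 01000001 = 65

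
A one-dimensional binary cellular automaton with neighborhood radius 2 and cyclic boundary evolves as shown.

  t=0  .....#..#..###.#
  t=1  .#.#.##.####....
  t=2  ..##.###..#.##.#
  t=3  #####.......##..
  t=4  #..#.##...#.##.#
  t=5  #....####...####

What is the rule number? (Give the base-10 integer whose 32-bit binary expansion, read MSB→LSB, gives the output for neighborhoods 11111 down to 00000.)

  ##### -> .   bit 31 = 0  t=3,i=2
  ####. -> #   bit 30 = 1  t=1,i=10
  ###.# -> .   bit 29 = 0  t=0,i=13
  ###.. -> .   bit 28 = 0  t=1,i=11
  ##.## -> #   bit 27 = 1  t=1,i=7
  ##.#. -> .   bit 26 = 0  t=0,i=14
  ##..# -> .   bit 25 = 0  t=2,i=8
  ##... -> #   bit 24 = 1  t=1,i=12
  #.### -> .   bit 23 = 0  t=1,i=8
  #.##. -> #   bit 22 = 1  t=1,i=5
  #.#.# -> #   bit 21 = 1  t=1,i=3
  #.#.. -> .   bit 20 = 0  t=0,i=15
  #..## -> #   bit 19 = 1  t=0,i=10
  #..#. -> .   bit 18 = 0  t=0,i=7
  #...# -> #   bit 17 = 1  t=4,i=8
  #.... -> #   bit 16 = 1  t=0,i=1
  .#### -> .   bit 15 = 0  t=1,i=9
  .###. -> .   bit 14 = 0  t=0,i=12
  .##.# -> #   bit 13 = 1  t=1,i=6
  .##.. -> #   bit 12 = 1  t=3,i=13
  .#.## -> .   bit 11 = 0  t=1,i=4
  .#.#. -> #   bit 10 = 1  t=1,i=2
  .#..# -> #   bit 9 = 1  t=0,i=6
  .#... -> .   bit 8 = 0  t=0,i=0
  ..### -> #   bit 7 = 1  t=0,i=11
  ..##. -> #   bit 6 = 1  t=2,i=2
  ..#.# -> .   bit 5 = 0  t=1,i=1
  ..#.. -> #   bit 4 = 1  t=0,i=5
  ...## -> .   bit 3 = 0  t=3,i=11
  ...#. -> .   bit 2 = 0  t=0,i=4
  ....# -> #   bit 1 = 1  t=0,i=3
  ..... -> .   bit 0 = 0  t=0,i=2
  bits 01001001011010110011011011010010 = 1231763154

1231763154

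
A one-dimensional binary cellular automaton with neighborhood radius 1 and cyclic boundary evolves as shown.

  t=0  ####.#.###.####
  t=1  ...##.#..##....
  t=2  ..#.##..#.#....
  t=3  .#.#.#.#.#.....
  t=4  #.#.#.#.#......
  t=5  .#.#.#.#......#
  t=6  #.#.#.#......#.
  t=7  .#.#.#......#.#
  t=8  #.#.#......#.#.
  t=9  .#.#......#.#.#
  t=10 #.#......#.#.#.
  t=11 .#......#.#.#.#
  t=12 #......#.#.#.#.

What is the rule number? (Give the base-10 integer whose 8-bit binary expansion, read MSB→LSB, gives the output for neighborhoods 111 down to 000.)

  nb ###: next=.  (t=0,i=0, bit7=0)
  nb ##.: next=#  (t=0,i=3, bit6=1)
  nb #.#: next=#  (t=0,i=4, bit5=1)
  nb #..: next=.  (t=1,i=7, bit4=0)
  nb .##: next=.  (t=0,i=7, bit3=0)
  nb .#.: next=.  (t=0,i=5, bit2=0)
  nb ..#: next=#  (t=1,i=2, bit1=1)
  nb ...: next=.  (t=1,i=0, bit0=0)
  bits 01100010 = 98

98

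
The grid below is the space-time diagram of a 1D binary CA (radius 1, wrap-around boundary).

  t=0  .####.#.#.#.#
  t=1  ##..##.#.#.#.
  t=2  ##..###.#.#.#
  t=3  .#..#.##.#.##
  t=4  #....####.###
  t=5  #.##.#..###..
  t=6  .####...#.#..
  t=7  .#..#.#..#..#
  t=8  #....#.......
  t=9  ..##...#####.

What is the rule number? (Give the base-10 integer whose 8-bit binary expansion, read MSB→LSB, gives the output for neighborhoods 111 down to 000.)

105

  ### -> .   bit 7 = 0  t=0,i=2
  ##. -> #   bit 6 = 1  t=0,i=4
  #.# -> #   bit 5 = 1  t=0,i=0
  #.. -> .   bit 4 = 0  t=1,i=2
  .## -> #   bit 3 = 1  t=0,i=1
  .#. -> .   bit 2 = 0  t=0,i=6
  ..# -> .   bit 1 = 0  t=1,i=3
  ... -> #   bit 0 = 1  t=4,i=2
  bits 01101001 = 105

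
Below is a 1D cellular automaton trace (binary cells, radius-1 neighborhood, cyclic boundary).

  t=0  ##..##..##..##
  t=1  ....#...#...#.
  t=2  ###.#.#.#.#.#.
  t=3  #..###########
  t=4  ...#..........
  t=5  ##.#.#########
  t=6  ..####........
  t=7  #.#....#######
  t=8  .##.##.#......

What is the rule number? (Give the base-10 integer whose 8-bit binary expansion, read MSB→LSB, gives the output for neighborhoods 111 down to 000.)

45

  nb ###: next=.  (t=0,i=0, bit7=0)
  nb ##.: next=.  (t=0,i=1, bit6=0)
  nb #.#: next=#  (t=2,i=3, bit5=1)
  nb #..: next=.  (t=0,i=2, bit4=0)
  nb .##: next=#  (t=0,i=4, bit3=1)
  nb .#.: next=#  (t=1,i=4, bit2=1)
  nb ..#: next=.  (t=0,i=3, bit1=0)
  nb ...: next=#  (t=1,i=0, bit0=1)
  bits 00101101 = 45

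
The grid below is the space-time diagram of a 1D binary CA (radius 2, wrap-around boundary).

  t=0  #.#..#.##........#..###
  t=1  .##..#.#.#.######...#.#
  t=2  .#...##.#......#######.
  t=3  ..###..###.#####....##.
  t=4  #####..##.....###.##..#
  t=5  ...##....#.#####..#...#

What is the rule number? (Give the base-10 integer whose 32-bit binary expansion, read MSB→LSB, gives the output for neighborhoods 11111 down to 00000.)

  ##### -> .   bit 31 = 0  t=1,i=13
  ####. -> #   bit 30 = 1  t=0,i=22
  ###.# -> .   bit 29 = 0  t=0,i=0
  ###.. -> #   bit 28 = 1  t=1,i=16
  ##.## -> .   bit 27 = 0  t=3,i=10
  ##.#. -> #   bit 26 = 1  t=0,i=1
  ##..# -> .   bit 25 = 0  t=1,i=3
  ##... -> #   bit 24 = 1  t=0,i=9
  #.### -> .   bit 23 = 0  t=1,i=11
  #.##. -> #   bit 22 = 1  t=0,i=7
  #.#.# -> .   bit 21 = 0  t=1,i=7
  #.#.. -> #   bit 20 = 1  t=0,i=2
  #..## -> .   bit 19 = 0  t=0,i=19
  #..#. -> .   bit 18 = 0  t=0,i=4
  #...# -> #   bit 17 = 1  t=1,i=18
  #.... -> .   bit 16 = 0  t=0,i=10
  .#### -> .   bit 15 = 0  t=0,i=21
  .###. -> #   bit 14 = 1  t=3,i=3
  .##.# -> .   bit 13 = 0  t=2,i=6
  .##.. -> .   bit 12 = 0  t=0,i=8
  .#.## -> .   bit 11 = 0  t=0,i=6
  .#.#. -> #   bit 10 = 1  t=1,i=6
  .#..# -> .   bit 9 = 0  t=0,i=3
  .#... -> #   bit 8 = 1  t=2,i=2
  ..### -> #   bit 7 = 1  t=0,i=20
  ..##. -> .   bit 6 = 0  t=2,i=5
  ..#.# -> #   bit 5 = 1  t=0,i=5
  ..#.. -> .   bit 4 = 0  t=0,i=17
  ...## -> #   bit 3 = 1  t=2,i=4
  ...#. -> #   bit 2 = 1  t=0,i=16
  ....# -> #   bit 1 = 1  t=0,i=15
  ..... -> #   bit 0 = 1  t=0,i=11
  bits 01010101010100100100010110101111 = 1431455151

1431455151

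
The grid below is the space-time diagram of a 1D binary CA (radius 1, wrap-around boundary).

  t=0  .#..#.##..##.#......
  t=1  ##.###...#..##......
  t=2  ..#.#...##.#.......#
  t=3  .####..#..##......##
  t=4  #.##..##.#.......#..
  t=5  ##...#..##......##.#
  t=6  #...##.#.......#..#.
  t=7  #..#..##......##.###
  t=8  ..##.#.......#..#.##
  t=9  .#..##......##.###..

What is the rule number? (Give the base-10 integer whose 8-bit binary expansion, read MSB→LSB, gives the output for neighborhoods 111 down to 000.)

  [7] ### => #  t=1,i=4
  [6] ##. => .  t=0,i=7
  [5] #.# => #  t=0,i=5
  [4] #.. => .  t=0,i=2
  [3] .## => .  t=0,i=6
  [2] .#. => #  t=0,i=1
  [1] ..# => #  t=0,i=0
  [0] ... => .  t=0,i=15
  bits 10100110 = 166

166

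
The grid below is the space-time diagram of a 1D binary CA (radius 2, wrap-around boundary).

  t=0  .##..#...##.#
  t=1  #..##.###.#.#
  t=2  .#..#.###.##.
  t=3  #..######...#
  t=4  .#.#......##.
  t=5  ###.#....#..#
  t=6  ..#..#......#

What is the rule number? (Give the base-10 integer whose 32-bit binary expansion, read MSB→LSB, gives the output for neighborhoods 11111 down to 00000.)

  #####|.  b31=0 t=3,i=5
  ####.|.  b30=0 t=3,i=7
  ###.#|#  b29=1 t=1,i=8
  ###..|.  b28=0 t=3,i=8
  ##.##|.  b27=0 t=1,i=5
  ##.#.|.  b26=0 t=0,i=11
  ##..#|#  b25=1 t=0,i=3
  ##...|.  b24=0 t=3,i=9
  #.###|#  b23=1 t=1,i=6
  #.##.|.  b22=0 t=0,i=1
  #.#.#|#  b21=1 t=0,i=12
  #.#..|.  b20=0 t=4,i=3
  #..##|.  b19=0 t=1,i=2
  #..#.|#  b18=1 t=0,i=4
  #...#|#  b17=1 t=0,i=7
  #....|.  b16=0 t=4,i=5
  .####|.  b15=0 t=3,i=4
  .###.|#  b14=1 t=1,i=7
  .##.#|#  b13=1 t=0,i=10
  .##..|.  b12=0 t=0,i=2
  .#.##|#  b11=1 t=0,i=0
  .#.#.|#  b10=1 t=4,i=2
  .#..#|.  b9=0 t=2,i=2
  .#...|#  b8=1 t=0,i=6
  ..###|#  b7=1 t=3,i=3
  ..##.|.  b6=0 t=0,i=9
  ..#.#|#  b5=1 t=2,i=4
  ..#..|.  b4=0 t=0,i=5
  ...##|#  b3=1 t=0,i=8
  ...#.|.  b2=0 t=5,i=8
  ....#|.  b1=0 t=4,i=8
  .....|.  b0=0 t=4,i=6
  bits 00100010101001100110110110101000 = 581332392

581332392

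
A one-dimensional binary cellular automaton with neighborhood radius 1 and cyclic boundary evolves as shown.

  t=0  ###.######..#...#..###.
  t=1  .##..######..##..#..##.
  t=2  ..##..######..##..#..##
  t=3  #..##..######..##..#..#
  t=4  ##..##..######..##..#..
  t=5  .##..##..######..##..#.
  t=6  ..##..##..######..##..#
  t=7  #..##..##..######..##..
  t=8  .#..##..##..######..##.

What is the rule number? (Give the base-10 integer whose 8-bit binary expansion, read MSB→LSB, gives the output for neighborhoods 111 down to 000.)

209

  [7] ### => #  t=0,i=1
  [6] ##. => #  t=0,i=2
  [5] #.# => .  t=0,i=3
  [4] #.. => #  t=0,i=10
  [3] .## => .  t=0,i=0
  [2] .#. => .  t=0,i=12
  [1] ..# => .  t=0,i=11
  [0] ... => #  t=0,i=14
  bits 11010001 = 209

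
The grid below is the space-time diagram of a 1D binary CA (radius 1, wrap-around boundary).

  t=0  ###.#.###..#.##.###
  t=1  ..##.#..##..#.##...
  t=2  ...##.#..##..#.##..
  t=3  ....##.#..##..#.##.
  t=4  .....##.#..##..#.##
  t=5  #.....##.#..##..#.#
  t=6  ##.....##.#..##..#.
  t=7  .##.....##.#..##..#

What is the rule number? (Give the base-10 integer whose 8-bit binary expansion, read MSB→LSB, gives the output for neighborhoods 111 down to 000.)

  ###|.  b7=0 t=0,i=0
  ##.|#  b6=1 t=0,i=2
  #.#|#  b5=1 t=0,i=3
  #..|#  b4=1 t=0,i=9
  .##|.  b3=0 t=0,i=6
  .#.|.  b2=0 t=0,i=4
  ..#|.  b1=0 t=0,i=10
  ...|.  b0=0 t=1,i=0
  bits 01110000 = 112

112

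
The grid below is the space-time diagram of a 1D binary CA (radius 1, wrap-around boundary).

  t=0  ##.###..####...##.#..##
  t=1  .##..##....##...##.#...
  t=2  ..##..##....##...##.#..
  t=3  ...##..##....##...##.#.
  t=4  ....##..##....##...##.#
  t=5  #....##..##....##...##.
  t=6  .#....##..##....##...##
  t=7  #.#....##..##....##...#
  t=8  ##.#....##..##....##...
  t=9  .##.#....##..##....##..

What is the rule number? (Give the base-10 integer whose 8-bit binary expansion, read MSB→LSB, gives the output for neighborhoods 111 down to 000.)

  ### -> .   bit 7 = 0  t=0,i=0
  ##. -> #   bit 6 = 1  t=0,i=1
  #.# -> #   bit 5 = 1  t=0,i=2
  #.. -> #   bit 4 = 1  t=0,i=6
  .## -> .   bit 3 = 0  t=0,i=3
  .#. -> .   bit 2 = 0  t=0,i=18
  ..# -> .   bit 1 = 0  t=0,i=7
  ... -> .   bit 0 = 0  t=0,i=13
  bits 01110000 = 112

112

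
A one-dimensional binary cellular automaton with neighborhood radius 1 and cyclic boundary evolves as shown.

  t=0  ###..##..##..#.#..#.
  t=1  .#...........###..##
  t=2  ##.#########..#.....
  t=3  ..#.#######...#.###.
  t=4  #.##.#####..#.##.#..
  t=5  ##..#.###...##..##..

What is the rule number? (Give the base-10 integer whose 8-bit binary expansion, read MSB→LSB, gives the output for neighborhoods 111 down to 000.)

  nb ###: next=#  (t=0,i=1, bit7=1)
  nb ##.: next=.  (t=0,i=2, bit6=0)
  nb #.#: next=#  (t=0,i=14, bit5=1)
  nb #..: next=.  (t=0,i=3, bit4=0)
  nb .##: next=.  (t=0,i=0, bit3=0)
  nb .#.: next=#  (t=0,i=13, bit2=1)
  nb ..#: next=.  (t=0,i=4, bit1=0)
  nb ...: next=#  (t=1,i=3, bit0=1)
  bits 10100101 = 165

165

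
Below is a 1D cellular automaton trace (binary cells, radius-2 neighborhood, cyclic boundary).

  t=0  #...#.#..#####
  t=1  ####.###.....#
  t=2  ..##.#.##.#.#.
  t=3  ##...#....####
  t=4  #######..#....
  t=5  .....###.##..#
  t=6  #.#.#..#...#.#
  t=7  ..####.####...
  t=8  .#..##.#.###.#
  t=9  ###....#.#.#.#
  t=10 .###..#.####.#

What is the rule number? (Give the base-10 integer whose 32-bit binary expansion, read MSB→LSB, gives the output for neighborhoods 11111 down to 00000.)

1941047069

  ##### -> .   bit 31 = 0  t=0,i=11
  ####. -> #   bit 30 = 1  t=0,i=13
  ###.# -> #   bit 29 = 1  t=1,i=3
  ###.. -> #   bit 28 = 1  t=0,i=0
  ##.## -> .   bit 27 = 0  t=1,i=4
  ##.#. -> .   bit 26 = 0  t=2,i=4
  ##..# -> #   bit 25 = 1  t=4,i=7
  ##... -> #   bit 24 = 1  t=0,i=1
  #.### -> #   bit 23 = 1  t=1,i=5
  #.##. -> .   bit 22 = 0  t=2,i=7
  #.#.# -> #   bit 21 = 1  t=2,i=5
  #.#.. -> #   bit 20 = 1  t=0,i=6
  #..## -> .   bit 19 = 0  t=0,i=8
  #..#. -> .   bit 18 = 0  t=4,i=8
  #...# -> #   bit 17 = 1  t=0,i=2
  #.... -> .   bit 16 = 0  t=1,i=9
  .#### -> .   bit 15 = 0  t=0,i=10
  .###. -> .   bit 14 = 0  t=1,i=6
  .##.# -> .   bit 13 = 0  t=2,i=3
  .##.. -> .   bit 12 = 0  t=5,i=10
  .#.## -> .   bit 11 = 0  t=2,i=6
  .#.#. -> #   bit 10 = 1  t=0,i=5
  .#..# -> #   bit 9 = 1  t=0,i=7
  .#... -> #   bit 8 = 1  t=2,i=13
  ..### -> .   bit 7 = 0  t=0,i=9
  ..##. -> .   bit 6 = 0  t=2,i=2
  ..#.# -> .   bit 5 = 0  t=0,i=4
  ..#.. -> #   bit 4 = 1  t=3,i=5
  ...## -> #   bit 3 = 1  t=1,i=12
  ...#. -> #   bit 2 = 1  t=0,i=3
  ....# -> .   bit 1 = 0  t=1,i=11
  ..... -> #   bit 0 = 1  t=1,i=10
  bits 01110011101100100000011100011101 = 1941047069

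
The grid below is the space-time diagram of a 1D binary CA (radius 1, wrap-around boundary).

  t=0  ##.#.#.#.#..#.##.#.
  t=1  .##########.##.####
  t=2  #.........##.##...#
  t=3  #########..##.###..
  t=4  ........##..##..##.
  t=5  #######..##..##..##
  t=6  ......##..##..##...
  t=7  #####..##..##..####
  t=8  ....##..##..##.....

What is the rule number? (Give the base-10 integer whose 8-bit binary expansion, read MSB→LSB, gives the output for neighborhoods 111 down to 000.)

117

  [7] ### => .  t=1,i=2
  [6] ##. => #  t=0,i=1
  [5] #.# => #  t=0,i=2
  [4] #.. => #  t=0,i=10
  [3] .## => .  t=0,i=0
  [2] .#. => #  t=0,i=3
  [1] ..# => .  t=0,i=11
  [0] ... => #  t=2,i=2
  bits 01110101 = 117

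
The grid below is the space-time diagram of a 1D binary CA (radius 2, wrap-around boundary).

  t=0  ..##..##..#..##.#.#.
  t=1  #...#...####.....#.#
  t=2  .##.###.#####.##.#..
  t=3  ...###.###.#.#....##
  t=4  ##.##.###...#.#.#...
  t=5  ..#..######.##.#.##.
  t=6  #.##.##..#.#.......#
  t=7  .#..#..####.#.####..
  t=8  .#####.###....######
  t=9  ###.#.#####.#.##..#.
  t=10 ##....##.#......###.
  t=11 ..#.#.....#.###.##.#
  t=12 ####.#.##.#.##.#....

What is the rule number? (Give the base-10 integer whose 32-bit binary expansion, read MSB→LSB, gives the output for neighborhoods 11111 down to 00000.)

  [31] ##### => .  t=2,i=10
  [30] ####. => #  t=1,i=10
  [29] ###.# => .  t=2,i=6
  [28] ###.. => #  t=1,i=11
  [27] ##.## => #  t=2,i=3
  [26] ##.#. => .  t=0,i=15
  [25] ##..# => #  t=0,i=4
  [24] ##... => #  t=1,i=1
  [23] #.### => #  t=2,i=4
  [22] #.##. => .  t=1,i=19
  [21] #.#.# => .  t=0,i=16
  [20] #.#.. => .  t=0,i=18
  [19] #..## => .  t=0,i=5
  [18] #..#. => #  t=0,i=9
  [17] #...# => #  t=0,i=0
  [16] #.... => .  t=1,i=13
  [15] .#### => #  t=1,i=9
  [14] .###. => #  t=2,i=5
  [13] .##.# => .  t=0,i=14
  [12] .##.. => .  t=0,i=3
  [11] .#.## => .  t=1,i=18
  [10] .#.#. => #  t=0,i=17
  [9] .#..# => #  t=0,i=11
  [8] .#... => #  t=0,i=19
  [7] ..### => #  t=1,i=8
  [6] ..##. => .  t=0,i=2
  [5] ..#.# => #  t=1,i=17
  [4] ..#.. => #  t=0,i=10
  [3] ...## => .  t=0,i=1
  [2] ...#. => .  t=1,i=3
  [1] ....# => #  t=1,i=15
  [0] ..... => #  t=1,i=14
  bits 01011011100001101100011110110011 = 1535559603

1535559603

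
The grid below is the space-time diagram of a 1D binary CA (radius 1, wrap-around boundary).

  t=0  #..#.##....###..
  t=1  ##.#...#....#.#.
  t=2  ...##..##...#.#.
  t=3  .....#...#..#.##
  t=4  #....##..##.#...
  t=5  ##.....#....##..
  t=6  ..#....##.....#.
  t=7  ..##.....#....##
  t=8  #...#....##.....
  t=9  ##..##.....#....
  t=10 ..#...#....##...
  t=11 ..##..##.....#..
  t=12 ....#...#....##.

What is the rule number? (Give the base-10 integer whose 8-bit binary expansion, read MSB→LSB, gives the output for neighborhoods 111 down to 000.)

148

  ### -> #   bit 7 = 1  t=0,i=12
  ##. -> .   bit 6 = 0  t=0,i=6
  #.# -> .   bit 5 = 0  t=0,i=4
  #.. -> #   bit 4 = 1  t=0,i=1
  .## -> .   bit 3 = 0  t=0,i=5
  .#. -> #   bit 2 = 1  t=0,i=0
  ..# -> .   bit 1 = 0  t=0,i=2
  ... -> .   bit 0 = 0  t=0,i=8
  bits 10010100 = 148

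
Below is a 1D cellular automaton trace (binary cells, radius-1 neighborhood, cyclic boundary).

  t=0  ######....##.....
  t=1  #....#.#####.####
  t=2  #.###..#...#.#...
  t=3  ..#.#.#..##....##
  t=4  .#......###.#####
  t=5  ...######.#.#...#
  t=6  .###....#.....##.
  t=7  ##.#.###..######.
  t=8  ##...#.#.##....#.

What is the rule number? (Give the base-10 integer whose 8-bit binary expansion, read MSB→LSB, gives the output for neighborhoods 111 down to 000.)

75

  ### -> .   bit 7 = 0  t=0,i=1
  ##. -> #   bit 6 = 1  t=0,i=5
  #.# -> .   bit 5 = 0  t=1,i=6
  #.. -> .   bit 4 = 0  t=0,i=6
  .## -> #   bit 3 = 1  t=0,i=0
  .#. -> .   bit 2 = 0  t=1,i=5
  ..# -> #   bit 1 = 1  t=0,i=9
  ... -> #   bit 0 = 1  t=0,i=7
  bits 01001011 = 75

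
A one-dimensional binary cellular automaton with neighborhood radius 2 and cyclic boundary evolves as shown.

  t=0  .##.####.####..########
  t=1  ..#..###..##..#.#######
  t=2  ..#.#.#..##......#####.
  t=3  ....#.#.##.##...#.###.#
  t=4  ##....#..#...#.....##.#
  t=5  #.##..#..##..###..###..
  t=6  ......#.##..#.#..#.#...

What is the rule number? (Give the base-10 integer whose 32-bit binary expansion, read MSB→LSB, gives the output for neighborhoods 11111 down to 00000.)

3778666840

  nb #####: next=#  (t=0,i=17, bit31=1)
  nb ####.: next=#  (t=0,i=6, bit30=1)
  nb ###.#: next=#  (t=0,i=7, bit29=1)
  nb ###..: next=.  (t=0,i=12, bit28=0)
  nb ##.##: next=.  (t=0,i=0, bit27=0)
  nb ##.#.: next=.  (t=3,i=21, bit26=0)
  nb ##..#: next=.  (t=0,i=13, bit25=0)
  nb ##...: next=#  (t=2,i=11, bit24=1)
  nb #.###: next=.  (t=0,i=4, bit23=0)
  nb #.##.: next=.  (t=0,i=1, bit22=0)
  nb #.#.#: next=#  (t=2,i=4, bit21=1)
  nb #.#..: next=#  (t=2,i=6, bit20=1)
  nb #..##: next=#  (t=0,i=14, bit19=1)
  nb #..#.: next=.  (t=1,i=1, bit18=0)
  nb #...#: next=.  (t=2,i=0, bit17=0)
  nb #....: next=#  (t=2,i=12, bit16=1)
  nb .####: next=#  (t=0,i=5, bit15=1)
  nb .###.: next=#  (t=1,i=6, bit14=1)
  nb .##.#: next=#  (t=0,i=2, bit13=1)
  nb .##..: next=.  (t=1,i=11, bit12=0)
  nb .#.##: next=.  (t=1,i=15, bit11=0)
  nb .#.#.: next=.  (t=2,i=3, bit10=0)
  nb .#..#: next=.  (t=1,i=3, bit9=0)
  nb .#...: next=#  (t=3,i=0, bit8=1)
  nb ..###: next=.  (t=0,i=15, bit7=0)
  nb ..##.: next=#  (t=1,i=10, bit6=1)
  nb ..#.#: next=.  (t=1,i=14, bit5=0)
  nb ..#..: next=#  (t=1,i=2, bit4=1)
  nb ...##: next=#  (t=2,i=16, bit3=1)
  nb ...#.: next=.  (t=2,i=1, bit2=0)
  nb ....#: next=.  (t=2,i=15, bit1=0)
  nb .....: next=.  (t=2,i=13, bit0=0)
  bits 11100001001110011110000101011000 = 3778666840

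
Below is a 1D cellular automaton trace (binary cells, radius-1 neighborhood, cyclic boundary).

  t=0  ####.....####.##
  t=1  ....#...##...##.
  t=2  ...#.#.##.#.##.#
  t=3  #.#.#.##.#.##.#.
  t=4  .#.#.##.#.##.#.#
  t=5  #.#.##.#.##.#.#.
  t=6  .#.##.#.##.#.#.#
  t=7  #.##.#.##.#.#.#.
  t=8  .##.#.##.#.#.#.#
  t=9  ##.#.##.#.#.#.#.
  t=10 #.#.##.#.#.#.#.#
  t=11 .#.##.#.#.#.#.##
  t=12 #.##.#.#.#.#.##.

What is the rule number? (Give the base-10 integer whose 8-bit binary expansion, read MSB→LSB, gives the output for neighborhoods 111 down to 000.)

58

  ###|.  b7=0 t=0,i=0
  ##.|.  b6=0 t=0,i=3
  #.#|#  b5=1 t=0,i=13
  #..|#  b4=1 t=0,i=4
  .##|#  b3=1 t=0,i=9
  .#.|.  b2=0 t=1,i=4
  ..#|#  b1=1 t=0,i=8
  ...|.  b0=0 t=0,i=5
  bits 00111010 = 58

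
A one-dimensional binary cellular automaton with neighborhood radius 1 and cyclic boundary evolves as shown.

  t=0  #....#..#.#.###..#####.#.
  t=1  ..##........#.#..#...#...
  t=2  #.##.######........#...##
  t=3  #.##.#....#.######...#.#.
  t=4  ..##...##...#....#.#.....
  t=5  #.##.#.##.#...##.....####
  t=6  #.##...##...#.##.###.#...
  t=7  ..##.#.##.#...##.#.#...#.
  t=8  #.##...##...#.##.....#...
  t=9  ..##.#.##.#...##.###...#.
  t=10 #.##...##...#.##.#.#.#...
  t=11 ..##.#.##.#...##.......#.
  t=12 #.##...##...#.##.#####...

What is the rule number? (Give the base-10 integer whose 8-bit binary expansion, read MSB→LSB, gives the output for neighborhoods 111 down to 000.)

73

  nb ###: next=.  (t=0,i=13, bit7=0)
  nb ##.: next=#  (t=0,i=14, bit6=1)
  nb #.#: next=.  (t=0,i=9, bit5=0)
  nb #..: next=.  (t=0,i=1, bit4=0)
  nb .##: next=#  (t=0,i=12, bit3=1)
  nb .#.: next=.  (t=0,i=0, bit2=0)
  nb ..#: next=.  (t=0,i=4, bit1=0)
  nb ...: next=#  (t=0,i=2, bit0=1)
  bits 01001001 = 73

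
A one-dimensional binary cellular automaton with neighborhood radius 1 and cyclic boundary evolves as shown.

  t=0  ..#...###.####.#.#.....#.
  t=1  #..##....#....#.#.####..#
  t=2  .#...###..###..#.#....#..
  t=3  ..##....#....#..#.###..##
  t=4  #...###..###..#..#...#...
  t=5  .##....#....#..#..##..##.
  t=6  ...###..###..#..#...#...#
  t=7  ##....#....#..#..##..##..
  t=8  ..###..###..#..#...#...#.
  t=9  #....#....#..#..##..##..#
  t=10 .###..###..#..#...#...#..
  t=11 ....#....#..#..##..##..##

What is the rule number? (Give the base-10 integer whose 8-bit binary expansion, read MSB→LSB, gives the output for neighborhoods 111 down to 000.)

49

  nb ###: next=.  (t=0,i=7, bit7=0)
  nb ##.: next=.  (t=0,i=8, bit6=0)
  nb #.#: next=#  (t=0,i=9, bit5=1)
  nb #..: next=#  (t=0,i=3, bit4=1)
  nb .##: next=.  (t=0,i=6, bit3=0)
  nb .#.: next=.  (t=0,i=2, bit2=0)
  nb ..#: next=.  (t=0,i=1, bit1=0)
  nb ...: next=#  (t=0,i=0, bit0=1)
  bits 00110001 = 49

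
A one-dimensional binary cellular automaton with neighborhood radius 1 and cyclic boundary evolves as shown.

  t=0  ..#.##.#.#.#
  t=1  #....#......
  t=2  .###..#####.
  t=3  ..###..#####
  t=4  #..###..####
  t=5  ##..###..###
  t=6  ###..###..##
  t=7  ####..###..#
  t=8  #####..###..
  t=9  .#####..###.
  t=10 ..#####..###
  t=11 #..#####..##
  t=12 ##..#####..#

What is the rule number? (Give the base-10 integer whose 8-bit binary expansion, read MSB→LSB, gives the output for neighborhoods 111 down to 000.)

  ###|#  b7=1 t=2,i=2
  ##.|#  b6=1 t=0,i=5
  #.#|.  b5=0 t=0,i=3
  #..|#  b4=1 t=0,i=0
  .##|.  b3=0 t=0,i=4
  .#.|.  b2=0 t=0,i=2
  ..#|.  b1=0 t=0,i=1
  ...|#  b0=1 t=1,i=2
  bits 11010001 = 209

209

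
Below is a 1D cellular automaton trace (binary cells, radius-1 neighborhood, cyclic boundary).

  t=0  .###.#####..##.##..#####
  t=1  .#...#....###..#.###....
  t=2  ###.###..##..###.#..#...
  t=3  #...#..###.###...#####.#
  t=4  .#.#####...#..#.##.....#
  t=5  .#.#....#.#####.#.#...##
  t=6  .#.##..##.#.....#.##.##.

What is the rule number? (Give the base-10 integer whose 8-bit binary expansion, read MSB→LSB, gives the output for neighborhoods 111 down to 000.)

30

  ###|.  b7=0 t=0,i=2
  ##.|.  b6=0 t=0,i=3
  #.#|.  b5=0 t=0,i=0
  #..|#  b4=1 t=0,i=10
  .##|#  b3=1 t=0,i=1
  .#.|#  b2=1 t=1,i=1
  ..#|#  b1=1 t=0,i=11
  ...|.  b0=0 t=1,i=3
  bits 00011110 = 30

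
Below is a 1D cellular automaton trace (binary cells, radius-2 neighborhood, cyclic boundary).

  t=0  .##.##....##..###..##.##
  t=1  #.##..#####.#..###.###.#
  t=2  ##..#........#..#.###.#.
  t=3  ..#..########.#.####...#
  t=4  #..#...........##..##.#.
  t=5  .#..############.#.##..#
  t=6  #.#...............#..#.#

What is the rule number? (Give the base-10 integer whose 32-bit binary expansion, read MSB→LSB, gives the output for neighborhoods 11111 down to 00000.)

461467503

  #####|.  b31=0 t=1,i=8
  ####.|.  b30=0 t=1,i=9
  ###.#|.  b29=0 t=1,i=10
  ###..|#  b28=1 t=0,i=16
  ##.##|#  b27=1 t=0,i=0
  ##.#.|.  b26=0 t=1,i=11
  ##..#|#  b25=1 t=0,i=12
  ##...|#  b24=1 t=0,i=6
  #.###|#  b23=1 t=1,i=19
  #.##.|.  b22=0 t=0,i=1
  #.#.#|.  b21=0 t=2,i=22
  #.#..|.  b20=0 t=1,i=12
  #..##|.  b19=0 t=0,i=13
  #..#.|.  b18=0 t=2,i=3
  #...#|.  b17=0 t=3,i=21
  #....|#  b16=1 t=0,i=7
  .####|.  b15=0 t=1,i=7
  .###.|#  b14=1 t=0,i=15
  .##.#|#  b13=1 t=0,i=2
  .##..|.  b12=0 t=0,i=5
  .#.##|#  b11=1 t=2,i=17
  .#.#.|#  b10=1 t=4,i=23
  .#..#|#  b9=1 t=1,i=13
  .#...|#  b8=1 t=2,i=5
  ..###|.  b7=0 t=0,i=14
  ..##.|#  b6=1 t=0,i=10
  ..#.#|#  b5=1 t=2,i=16
  ..#..|.  b4=0 t=2,i=4
  ...##|#  b3=1 t=0,i=9
  ...#.|#  b2=1 t=2,i=12
  ....#|#  b1=1 t=0,i=8
  .....|#  b0=1 t=2,i=7
  bits 00011011100000010110111101101111 = 461467503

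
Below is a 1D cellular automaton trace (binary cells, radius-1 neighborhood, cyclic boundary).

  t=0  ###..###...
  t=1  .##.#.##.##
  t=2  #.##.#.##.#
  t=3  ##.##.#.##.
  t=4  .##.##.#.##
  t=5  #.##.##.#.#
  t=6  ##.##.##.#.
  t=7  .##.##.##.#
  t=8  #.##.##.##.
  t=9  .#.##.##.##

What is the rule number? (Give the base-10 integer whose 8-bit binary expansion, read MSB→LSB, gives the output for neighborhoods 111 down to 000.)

227

  ###|#  b7=1 t=0,i=1
  ##.|#  b6=1 t=0,i=2
  #.#|#  b5=1 t=1,i=0
  #..|.  b4=0 t=0,i=3
  .##|.  b3=0 t=0,i=0
  .#.|.  b2=0 t=1,i=4
  ..#|#  b1=1 t=0,i=4
  ...|#  b0=1 t=0,i=9
  bits 11100011 = 227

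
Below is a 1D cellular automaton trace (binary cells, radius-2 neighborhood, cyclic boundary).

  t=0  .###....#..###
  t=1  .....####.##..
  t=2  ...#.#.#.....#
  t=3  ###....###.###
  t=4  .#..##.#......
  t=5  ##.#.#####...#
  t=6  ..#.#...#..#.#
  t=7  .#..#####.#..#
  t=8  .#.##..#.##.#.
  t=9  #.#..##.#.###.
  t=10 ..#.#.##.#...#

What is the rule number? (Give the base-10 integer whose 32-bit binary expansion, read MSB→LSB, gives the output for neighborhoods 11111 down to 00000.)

1176447382

  ##### -> .   bit 31 = 0  t=3,i=0
  ####. -> #   bit 30 = 1  t=1,i=7
  ###.# -> .   bit 29 = 0  t=0,i=13
  ###.. -> .   bit 28 = 0  t=0,i=3
  ##.## -> .   bit 27 = 0  t=0,i=0
  ##.#. -> #   bit 26 = 1  t=4,i=6
  ##..# -> #   bit 25 = 1  t=8,i=5
  ##... -> .   bit 24 = 0  t=0,i=4
  #.### -> .   bit 23 = 0  t=0,i=1
  #.##. -> .   bit 22 = 0  t=1,i=10
  #.#.# -> .   bit 21 = 0  t=2,i=5
  #.#.. -> #   bit 20 = 1  t=2,i=7
  #..## -> #   bit 19 = 1  t=0,i=10
  #..#. -> #   bit 18 = 1  t=6,i=1
  #...# -> #   bit 17 = 1  t=2,i=1
  #.... -> #   bit 16 = 1  t=0,i=5
  .#### -> .   bit 15 = 0  t=1,i=6
  .###. -> .   bit 14 = 0  t=0,i=2
  .##.# -> #   bit 13 = 1  t=4,i=5
  .##.. -> .   bit 12 = 0  t=1,i=11
  .#.## -> #   bit 11 = 1  t=5,i=4
  .#.#. -> .   bit 10 = 0  t=2,i=4
  .#..# -> .   bit 9 = 0  t=0,i=9
  .#... -> #   bit 8 = 1  t=2,i=0
  ..### -> #   bit 7 = 1  t=0,i=11
  ..##. -> .   bit 6 = 0  t=4,i=4
  ..#.# -> .   bit 5 = 0  t=2,i=3
  ..#.. -> #   bit 4 = 1  t=0,i=8
  ...## -> .   bit 3 = 0  t=1,i=4
  ...#. -> #   bit 2 = 1  t=0,i=7
  ....# -> #   bit 1 = 1  t=0,i=6
  ..... -> .   bit 0 = 0  t=1,i=0
  bits 01000110000111110010100110010110 = 1176447382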